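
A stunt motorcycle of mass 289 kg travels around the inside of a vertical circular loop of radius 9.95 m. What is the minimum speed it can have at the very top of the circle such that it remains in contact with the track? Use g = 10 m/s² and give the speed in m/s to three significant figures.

At the highest point the centre is directly below, so both the weight and N act inward: N + mg = mv²/r.
At minimum speed N → 0, so mg = mv_min²/r ⇒ v_min = √(g r) = √(10.0 × 9.95) = 9.975 m/s.

9.97 m/s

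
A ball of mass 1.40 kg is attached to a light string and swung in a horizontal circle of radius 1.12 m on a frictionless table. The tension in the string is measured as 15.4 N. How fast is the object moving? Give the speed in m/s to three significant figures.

3.51 m/s

T = m v²/r ⇒ v = √(T r / m) = √(15.4 × 1.12 / 1.40) = √12.32 = 3.510 m/s.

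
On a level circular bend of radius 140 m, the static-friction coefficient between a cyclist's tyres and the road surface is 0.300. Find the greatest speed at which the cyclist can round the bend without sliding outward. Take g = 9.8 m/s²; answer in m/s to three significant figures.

20.3 m/s

Friction provides the centripetal force on a flat curve. At maximum speed it is at its limiting value: μ_s m g = m v²/r.
Mass cancels: v_max = √(μ_s g r) = √(0.300 × 9.8 × 140) = √411.6 = 20.29 m/s.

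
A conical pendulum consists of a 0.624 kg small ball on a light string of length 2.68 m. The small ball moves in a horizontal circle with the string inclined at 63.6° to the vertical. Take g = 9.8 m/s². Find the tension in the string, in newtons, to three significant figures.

13.8 N

Vertically the bob has no acceleration, so T cosθ = mg.
T = mg/cosθ = 0.624 × 9.8 / cos 63.6° = 6.115/0.4446 = 13.75 N.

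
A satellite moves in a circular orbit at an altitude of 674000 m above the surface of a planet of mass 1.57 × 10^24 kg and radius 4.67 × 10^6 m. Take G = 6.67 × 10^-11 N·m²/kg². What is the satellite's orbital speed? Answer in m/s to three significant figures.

Orbital radius r = R + h = 4.67 × 10^6 + 674000 = 5.344 × 10^6 m.
Gravity supplies the centripetal force: G M m / r² = m v² / r, so v = √(GM/r).
v = √(6.67 × 10^-11 × 1.57 × 10^24 / 5.344 × 10^6) = √(1.960 × 10^7) = 4427 m/s.

4430 m/s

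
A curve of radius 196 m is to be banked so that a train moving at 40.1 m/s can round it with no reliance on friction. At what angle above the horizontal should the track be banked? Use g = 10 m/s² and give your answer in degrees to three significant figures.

39.4°

For a frictionless banked turn: horizontally N sinθ = mv²/r and vertically N cosθ = mg.
Dividing: tanθ = v²/(r g) = (40.1)²/(196 × 10.0) = 1608/1960 = 0.8204.
θ = arctan(0.8204) = 39.37°.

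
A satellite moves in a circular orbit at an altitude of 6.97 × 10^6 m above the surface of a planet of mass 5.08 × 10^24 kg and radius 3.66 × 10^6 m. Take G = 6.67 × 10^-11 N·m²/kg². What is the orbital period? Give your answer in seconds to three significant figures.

11800 s

r = R + h = 3.66 × 10^6 + 6.97 × 10^6 = 1.063 × 10^7 m. Gravity provides the centripetal force: G M m / r² = m v² / r ⇒ v = √(GM/r) = 5646 m/s.
T = 2πr/v = 2π × 1.063 × 10^7 / 5646 = 11830 s.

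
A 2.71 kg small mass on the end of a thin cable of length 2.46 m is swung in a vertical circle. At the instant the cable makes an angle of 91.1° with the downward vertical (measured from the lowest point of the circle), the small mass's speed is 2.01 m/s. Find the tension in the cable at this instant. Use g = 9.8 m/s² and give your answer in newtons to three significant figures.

Take the radial direction toward the centre of the circle as positive. The component of the weight along the string toward the centre is −mg cos φ (φ measured from the bottom), so Newton's second law along the string gives T − mg cos φ = m v²/r.
cos 91.1° = -0.01920, so T = m(v²/r + g cos φ) = 2.71 × ((2.01)²/2.46 + 9.8 × -0.01920) = 2.71 × (1.642 + (-0.1881)) = 2.71 × 1.454 = 3.941 N.

3.94 N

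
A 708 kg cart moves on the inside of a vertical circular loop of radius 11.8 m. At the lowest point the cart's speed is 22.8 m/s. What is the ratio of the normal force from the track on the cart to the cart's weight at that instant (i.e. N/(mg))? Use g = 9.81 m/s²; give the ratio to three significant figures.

At the bottom, N − mg = mv²/r, so N = m(v²/r + g) and N/(mg) = v²/(rg) + 1 = (22.8)²/(11.8 × 9.81) + 1 = 4.491 + 1 = 5.491.

5.49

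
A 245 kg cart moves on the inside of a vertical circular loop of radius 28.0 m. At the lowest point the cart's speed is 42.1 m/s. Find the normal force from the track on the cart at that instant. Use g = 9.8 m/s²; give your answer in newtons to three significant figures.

17900 N

At the lowest point, N points up (toward the centre) and the weight mg points down (away from the centre), so the net inward force is N − mg = mv²/r.
N = m(v²/r + g) = 245 × ((42.1)²/28.0 + 9.8) = 245 × (63.30 + 9.8) = 245 × 73.10 = 17910 N.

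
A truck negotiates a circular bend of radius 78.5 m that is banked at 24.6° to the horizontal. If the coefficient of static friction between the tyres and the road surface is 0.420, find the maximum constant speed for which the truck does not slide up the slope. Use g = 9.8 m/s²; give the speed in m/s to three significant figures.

28.9 m/s

At the maximum speed, friction acts down the slope at its limiting value f = μN. Radially (horizontal, toward centre): N sinθ + μN cosθ = mv²/r. Vertically: N cosθ − μN sinθ = mg.
Dividing: v² = r g (sinθ + μcosθ)/(cosθ − μsinθ).
sinθ + μcosθ = 0.4163 + 0.420×0.9092 = 0.7982; cosθ − μsinθ = 0.9092 − 0.420×0.4163 = 0.7344.
v² = 78.5 × 9.8 × 0.7982/0.7344 = 836.1 m²/s², so v = 28.92 m/s.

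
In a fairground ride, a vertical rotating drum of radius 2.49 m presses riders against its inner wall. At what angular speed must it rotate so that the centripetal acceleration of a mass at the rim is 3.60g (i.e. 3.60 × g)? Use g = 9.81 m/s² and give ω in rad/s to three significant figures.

3.77 rad/s

Centripetal acceleration a_c = ω²r. Setting ω²r = 3.60g:
ω = √(3.60g / r) = √(3.60 × 9.81 / 2.49) = √14.18 = 3.766 rad/s.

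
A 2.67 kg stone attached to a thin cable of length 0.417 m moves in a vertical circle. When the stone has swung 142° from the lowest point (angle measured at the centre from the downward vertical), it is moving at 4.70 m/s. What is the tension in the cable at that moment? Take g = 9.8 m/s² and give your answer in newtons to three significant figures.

121 N

Take the radial direction toward the centre of the circle as positive. The component of the weight along the string toward the centre is −mg cos φ (φ measured from the bottom), so Newton's second law along the string gives T − mg cos φ = m v²/r.
cos 142° = -0.7880, so T = m(v²/r + g cos φ) = 2.67 × ((4.70)²/0.417 + 9.8 × -0.7880) = 2.67 × (52.97 + (-7.723)) = 2.67 × 45.25 = 120.8 N.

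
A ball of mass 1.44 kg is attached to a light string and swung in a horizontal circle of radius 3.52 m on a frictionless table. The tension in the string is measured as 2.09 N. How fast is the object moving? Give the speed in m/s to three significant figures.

2.26 m/s

T = m v²/r ⇒ v = √(T r / m) = √(2.09 × 3.52 / 1.44) = √5.109 = 2.260 m/s.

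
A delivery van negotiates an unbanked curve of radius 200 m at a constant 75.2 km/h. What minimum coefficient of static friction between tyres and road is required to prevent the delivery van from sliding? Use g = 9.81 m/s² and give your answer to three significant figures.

v = 75.2/3.6 = 20.89 m/s.
Friction provides the centripetal force: μ_s m g = m v²/r, so μ_s = v²/(g r) = (20.89)²/(9.81 × 200) = 436.3/1962 = 0.2224.

0.222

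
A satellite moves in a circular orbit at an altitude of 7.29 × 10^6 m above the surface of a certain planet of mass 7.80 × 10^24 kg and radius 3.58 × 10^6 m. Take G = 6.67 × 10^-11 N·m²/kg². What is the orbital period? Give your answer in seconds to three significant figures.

r = R + h = 3.58 × 10^6 + 7.29 × 10^6 = 1.087 × 10^7 m. Gravity provides the centripetal force: G M m / r² = m v² / r ⇒ v = √(GM/r) = 6918 m/s.
T = 2πr/v = 2π × 1.087 × 10^7 / 6918 = 9872 s.

9870 s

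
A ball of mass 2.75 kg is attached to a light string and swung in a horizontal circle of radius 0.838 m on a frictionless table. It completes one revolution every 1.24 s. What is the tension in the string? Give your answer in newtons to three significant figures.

59.2 N

v = 2πr/T = 2π × 0.838/1.24 = 4.246 m/s.
The tension is the only horizontal force, so it supplies the full centripetal force: T = m v²/r = 2.75 × (4.246)²/0.838 = 2.75 × 18.03/0.838 = 59.17 N.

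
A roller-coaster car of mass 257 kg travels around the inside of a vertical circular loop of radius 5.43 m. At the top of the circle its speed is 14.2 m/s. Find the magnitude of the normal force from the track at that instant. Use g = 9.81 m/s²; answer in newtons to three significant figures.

7020 N

At the top, both N and the weight mg point inward (toward the centre), so N + mg = mv²/r.
N = m(v²/r − g) = 257 × ((14.2)²/5.43 − 9.81) = 257 × (37.13 − 9.81) = 257 × 27.32 = 7022 N.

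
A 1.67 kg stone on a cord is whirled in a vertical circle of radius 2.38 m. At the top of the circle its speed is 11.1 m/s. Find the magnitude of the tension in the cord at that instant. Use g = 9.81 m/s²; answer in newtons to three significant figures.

70.1 N

At the top, both T and the weight mg point inward (toward the centre), so T + mg = mv²/r.
T = m(v²/r − g) = 1.67 × ((11.1)²/2.38 − 9.81) = 1.67 × (51.77 − 9.81) = 1.67 × 41.96 = 70.07 N.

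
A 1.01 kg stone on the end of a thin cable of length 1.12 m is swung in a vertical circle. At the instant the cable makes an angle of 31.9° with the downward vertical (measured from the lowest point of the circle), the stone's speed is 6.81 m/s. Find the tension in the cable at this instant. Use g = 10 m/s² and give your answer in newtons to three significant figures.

50.4 N

Take the radial direction toward the centre of the circle as positive. The component of the weight along the string toward the centre is −mg cos φ (φ measured from the bottom), so Newton's second law along the string gives T − mg cos φ = m v²/r.
cos 31.9° = 0.8490, so T = m(v²/r + g cos φ) = 1.01 × ((6.81)²/1.12 + 10.0 × 0.8490) = 1.01 × (41.41 + (8.490)) = 1.01 × 49.90 = 50.40 N.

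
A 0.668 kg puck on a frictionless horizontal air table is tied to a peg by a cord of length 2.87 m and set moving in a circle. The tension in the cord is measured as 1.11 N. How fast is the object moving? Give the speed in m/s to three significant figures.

2.18 m/s

T = m v²/r ⇒ v = √(T r / m) = √(1.11 × 2.87 / 0.668) = √4.769 = 2.184 m/s.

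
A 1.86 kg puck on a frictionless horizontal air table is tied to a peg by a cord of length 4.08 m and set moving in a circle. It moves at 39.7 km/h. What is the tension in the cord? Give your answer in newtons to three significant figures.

55.4 N

v = 39.7 km/h = 39.7/3.6 = 11.03 m/s.
The tension is the only horizontal force, so it supplies the full centripetal force: T = m v²/r = 1.86 × (11.03)²/4.08 = 1.86 × 121.6/4.08 = 55.44 N.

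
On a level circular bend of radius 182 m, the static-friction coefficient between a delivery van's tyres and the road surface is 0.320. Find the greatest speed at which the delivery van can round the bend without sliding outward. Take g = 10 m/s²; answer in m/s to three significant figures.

The only inward force on a level bend is static friction, so at the limit f_s = μ_s N = μ_s m g = m v²/r.
Mass cancels: v_max = √(μ_s g r) = √(0.320 × 10.0 × 182) = √582.4 = 24.13 m/s.

24.1 m/s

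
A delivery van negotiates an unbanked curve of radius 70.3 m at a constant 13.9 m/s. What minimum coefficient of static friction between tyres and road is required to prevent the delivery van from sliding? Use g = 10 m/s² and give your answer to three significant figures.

Friction provides the centripetal force: μ_s m g = m v²/r, so μ_s = v²/(g r) = (13.90)²/(10.0 × 70.3) = 193.2/703.0 = 0.2748.

0.275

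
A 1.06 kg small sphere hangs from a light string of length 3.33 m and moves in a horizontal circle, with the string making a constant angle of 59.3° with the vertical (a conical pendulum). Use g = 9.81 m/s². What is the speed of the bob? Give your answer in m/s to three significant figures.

The radius of the circle is r = L sinθ = 3.33 × sin 59.3° = 2.863 m.
Horizontally T sinθ = mv²/r and vertically T cosθ = mg, so tanθ = v²/(rg).
v = √(r g tanθ) = √(2.863 × 9.81 × 1.684) = √47.31 = 6.878 m/s.

6.88 m/s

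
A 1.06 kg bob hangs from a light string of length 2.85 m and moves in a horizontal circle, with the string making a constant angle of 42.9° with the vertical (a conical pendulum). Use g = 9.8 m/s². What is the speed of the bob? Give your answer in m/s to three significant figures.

The radius of the circle is r = L sinθ = 2.85 × sin 42.9° = 1.940 m.
Horizontally T sinθ = mv²/r and vertically T cosθ = mg, so tanθ = v²/(rg).
v = √(r g tanθ) = √(1.940 × 9.8 × 0.9293) = √17.67 = 4.203 m/s.

4.20 m/s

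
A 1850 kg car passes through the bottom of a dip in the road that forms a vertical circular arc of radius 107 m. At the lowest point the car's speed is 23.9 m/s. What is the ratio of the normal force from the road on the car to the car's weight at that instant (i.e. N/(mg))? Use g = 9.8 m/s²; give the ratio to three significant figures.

At the bottom, N − mg = mv²/r, so N = m(v²/r + g) and N/(mg) = v²/(rg) + 1 = (23.9)²/(107 × 9.8) + 1 = 0.5447 + 1 = 1.545.

1.54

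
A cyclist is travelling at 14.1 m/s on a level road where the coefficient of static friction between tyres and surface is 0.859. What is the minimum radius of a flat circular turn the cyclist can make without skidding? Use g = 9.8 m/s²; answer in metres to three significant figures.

At the limit, μ_s m g = m v²/r, so r_min = v²/(μ_s g) = (14.1)²/(0.859 × 9.8) = 198.8/8.418 = 23.62 m.

23.6 m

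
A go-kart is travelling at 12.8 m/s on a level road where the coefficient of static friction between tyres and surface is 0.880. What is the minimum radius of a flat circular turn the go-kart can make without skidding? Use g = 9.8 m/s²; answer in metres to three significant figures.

19.0 m

At the limit, μ_s m g = m v²/r, so r_min = v²/(μ_s g) = (12.8)²/(0.880 × 9.8) = 163.8/8.624 = 19.00 m.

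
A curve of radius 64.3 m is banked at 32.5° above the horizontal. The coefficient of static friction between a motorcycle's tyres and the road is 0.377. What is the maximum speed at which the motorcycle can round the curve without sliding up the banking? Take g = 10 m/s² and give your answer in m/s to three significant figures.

29.3 m/s

At the maximum speed, friction acts down the slope at its limiting value f = μN. Radially (horizontal, toward centre): N sinθ + μN cosθ = mv²/r. Vertically: N cosθ − μN sinθ = mg.
Dividing: v² = r g (sinθ + μcosθ)/(cosθ − μsinθ).
sinθ + μcosθ = 0.5373 + 0.377×0.8434 = 0.8553; cosθ − μsinθ = 0.8434 − 0.377×0.5373 = 0.6408.
v² = 64.3 × 10.0 × 0.8553/0.6408 = 858.2 m²/s², so v = 29.29 m/s.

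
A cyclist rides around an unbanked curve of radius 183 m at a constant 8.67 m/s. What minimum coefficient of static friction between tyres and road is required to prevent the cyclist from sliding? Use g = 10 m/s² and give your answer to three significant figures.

0.0411

Friction provides the centripetal force: μ_s m g = m v²/r, so μ_s = v²/(g r) = (8.670)²/(10.0 × 183) = 75.17/1830 = 0.04108.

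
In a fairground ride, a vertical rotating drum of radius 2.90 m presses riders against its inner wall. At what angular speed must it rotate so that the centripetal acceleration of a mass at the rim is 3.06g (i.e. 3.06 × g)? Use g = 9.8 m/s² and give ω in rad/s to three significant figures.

Centripetal acceleration a_c = ω²r. Setting ω²r = 3.06g:
ω = √(3.06g / r) = √(3.06 × 9.8 / 2.90) = √10.34 = 3.216 rad/s.

3.22 rad/s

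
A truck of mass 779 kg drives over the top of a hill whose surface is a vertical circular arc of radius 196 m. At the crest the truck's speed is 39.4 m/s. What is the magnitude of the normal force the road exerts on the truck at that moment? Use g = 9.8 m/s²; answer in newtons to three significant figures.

1460 N

At the crest the centripetal acceleration points downward (toward the centre of the arc), so mg − N = mv²/r.
N = m(g − v²/r) = 779 × (9.8 − (39.4)²/196) = 779 × (9.8 − 7.920) = 779 × 1.880 = 1464 N.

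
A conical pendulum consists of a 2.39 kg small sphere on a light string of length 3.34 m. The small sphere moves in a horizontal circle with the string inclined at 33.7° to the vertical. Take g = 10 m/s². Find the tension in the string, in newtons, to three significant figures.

28.7 N

Vertically the bob has no acceleration, so T cosθ = mg.
T = mg/cosθ = 2.39 × 10.0 / cos 33.7° = 23.90/0.8320 = 28.73 N.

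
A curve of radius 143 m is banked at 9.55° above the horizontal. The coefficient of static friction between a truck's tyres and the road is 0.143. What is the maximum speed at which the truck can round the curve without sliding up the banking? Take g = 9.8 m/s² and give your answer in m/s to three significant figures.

At the maximum speed, friction acts down the slope at its limiting value f = μN. Radially (horizontal, toward centre): N sinθ + μN cosθ = mv²/r. Vertically: N cosθ − μN sinθ = mg.
Dividing: v² = r g (sinθ + μcosθ)/(cosθ − μsinθ).
sinθ + μcosθ = 0.1659 + 0.143×0.9861 = 0.3069; cosθ − μsinθ = 0.9861 − 0.143×0.1659 = 0.9624.
v² = 143 × 9.8 × 0.3069/0.9624 = 446.9 m²/s², so v = 21.14 m/s.

21.1 m/s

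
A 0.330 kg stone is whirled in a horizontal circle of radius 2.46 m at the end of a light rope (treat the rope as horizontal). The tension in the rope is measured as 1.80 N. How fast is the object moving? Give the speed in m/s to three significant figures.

T = m v²/r ⇒ v = √(T r / m) = √(1.80 × 2.46 / 0.330) = √13.42 = 3.663 m/s.

3.66 m/s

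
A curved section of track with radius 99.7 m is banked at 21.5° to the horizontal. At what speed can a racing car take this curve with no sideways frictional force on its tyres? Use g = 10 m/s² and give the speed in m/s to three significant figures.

19.8 m/s

On a frictionless banked curve, N sinθ = mv²/r and N cosθ = mg, so tanθ = v²/(rg).
v = √(r g tanθ) = √(99.7 × 10.0 × tan 21.5°) = √(99.7 × 10.0 × 0.3939) = √392.7 = 19.82 m/s.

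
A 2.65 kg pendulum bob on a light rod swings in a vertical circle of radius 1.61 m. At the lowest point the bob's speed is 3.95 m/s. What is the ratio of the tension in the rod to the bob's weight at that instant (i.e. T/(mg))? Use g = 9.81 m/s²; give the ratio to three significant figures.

At the bottom, T − mg = mv²/r, so T = m(v²/r + g) and T/(mg) = v²/(rg) + 1 = (3.95)²/(1.61 × 9.81) + 1 = 0.9879 + 1 = 1.988.

1.99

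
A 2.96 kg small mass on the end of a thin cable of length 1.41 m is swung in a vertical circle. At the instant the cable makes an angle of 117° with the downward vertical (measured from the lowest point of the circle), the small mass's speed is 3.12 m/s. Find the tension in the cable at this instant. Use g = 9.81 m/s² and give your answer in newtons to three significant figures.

7.25 N

Take the radial direction toward the centre of the circle as positive. The component of the weight along the string toward the centre is −mg cos φ (φ measured from the bottom), so Newton's second law along the string gives T − mg cos φ = m v²/r.
cos 117° = -0.4540, so T = m(v²/r + g cos φ) = 2.96 × ((3.12)²/1.41 + 9.81 × -0.4540) = 2.96 × (6.904 + (-4.454)) = 2.96 × 2.450 = 7.253 N.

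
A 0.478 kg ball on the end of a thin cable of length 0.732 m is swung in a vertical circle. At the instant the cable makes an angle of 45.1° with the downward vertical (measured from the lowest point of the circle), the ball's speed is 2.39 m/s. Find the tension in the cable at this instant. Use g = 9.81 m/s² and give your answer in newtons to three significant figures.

Take the radial direction toward the centre of the circle as positive. The component of the weight along the string toward the centre is −mg cos φ (φ measured from the bottom), so Newton's second law along the string gives T − mg cos φ = m v²/r.
cos 45.1° = 0.7059, so T = m(v²/r + g cos φ) = 0.478 × ((2.39)²/0.732 + 9.81 × 0.7059) = 0.478 × (7.803 + (6.925)) = 0.478 × 14.73 = 7.040 N.

7.04 N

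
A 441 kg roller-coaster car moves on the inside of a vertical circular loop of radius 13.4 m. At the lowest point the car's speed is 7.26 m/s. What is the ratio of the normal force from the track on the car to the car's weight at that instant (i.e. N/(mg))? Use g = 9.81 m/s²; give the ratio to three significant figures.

1.40

At the bottom, N − mg = mv²/r, so N = m(v²/r + g) and N/(mg) = v²/(rg) + 1 = (7.26)²/(13.4 × 9.81) + 1 = 0.4010 + 1 = 1.401.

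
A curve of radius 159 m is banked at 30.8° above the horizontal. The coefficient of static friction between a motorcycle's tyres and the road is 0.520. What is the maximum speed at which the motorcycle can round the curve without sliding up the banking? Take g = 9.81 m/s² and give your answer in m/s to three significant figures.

50.2 m/s

At the maximum speed, friction acts down the slope at its limiting value f = μN. Radially (horizontal, toward centre): N sinθ + μN cosθ = mv²/r. Vertically: N cosθ − μN sinθ = mg.
Dividing: v² = r g (sinθ + μcosθ)/(cosθ − μsinθ).
sinθ + μcosθ = 0.5120 + 0.520×0.8590 = 0.9587; cosθ − μsinθ = 0.8590 − 0.520×0.5120 = 0.5927.
v² = 159 × 9.81 × 0.9587/0.5927 = 2523 m²/s², so v = 50.23 m/s.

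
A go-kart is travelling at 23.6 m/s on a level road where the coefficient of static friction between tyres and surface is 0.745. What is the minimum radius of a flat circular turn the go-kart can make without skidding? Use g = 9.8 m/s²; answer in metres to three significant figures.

At the limit, μ_s m g = m v²/r, so r_min = v²/(μ_s g) = (23.6)²/(0.745 × 9.8) = 557.0/7.301 = 76.29 m.

76.3 m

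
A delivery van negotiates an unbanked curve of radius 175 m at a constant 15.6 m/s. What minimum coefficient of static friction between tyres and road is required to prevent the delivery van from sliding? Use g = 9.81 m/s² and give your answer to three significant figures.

Friction provides the centripetal force: μ_s m g = m v²/r, so μ_s = v²/(g r) = (15.60)²/(9.81 × 175) = 243.4/1717 = 0.1418.

0.142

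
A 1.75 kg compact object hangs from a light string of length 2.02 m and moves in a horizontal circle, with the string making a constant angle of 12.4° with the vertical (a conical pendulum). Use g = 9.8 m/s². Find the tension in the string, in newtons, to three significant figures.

Vertically the bob has no acceleration, so T cosθ = mg.
T = mg/cosθ = 1.75 × 9.8 / cos 12.4° = 17.15/0.9767 = 17.56 N.

17.6 N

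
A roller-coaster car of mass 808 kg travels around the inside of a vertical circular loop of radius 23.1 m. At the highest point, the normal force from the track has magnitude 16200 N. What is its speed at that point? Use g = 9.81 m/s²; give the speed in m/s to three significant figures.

At the top, N + mg = mv²/r, so v = √(r(N/m + g)) = √(23.1 × (16200/808 + 9.81)) = √(23.1 × 29.86) = √689.8 = 26.26 m/s.

26.3 m/s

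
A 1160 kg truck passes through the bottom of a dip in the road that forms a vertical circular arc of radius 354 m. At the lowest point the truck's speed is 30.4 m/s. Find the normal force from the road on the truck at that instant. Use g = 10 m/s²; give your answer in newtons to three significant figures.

At the lowest point, N points up (toward the centre) and the weight mg points down (away from the centre), so the net inward force is N − mg = mv²/r.
N = m(v²/r + g) = 1160 × ((30.4)²/354 + 10.0) = 1160 × (2.611 + 10.0) = 1160 × 12.61 = 14630 N.

14600 N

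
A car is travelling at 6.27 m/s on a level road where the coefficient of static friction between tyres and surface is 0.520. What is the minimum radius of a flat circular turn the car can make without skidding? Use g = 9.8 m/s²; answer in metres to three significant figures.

7.71 m

At the limit, μ_s m g = m v²/r, so r_min = v²/(μ_s g) = (6.27)²/(0.520 × 9.8) = 39.31/5.096 = 7.714 m.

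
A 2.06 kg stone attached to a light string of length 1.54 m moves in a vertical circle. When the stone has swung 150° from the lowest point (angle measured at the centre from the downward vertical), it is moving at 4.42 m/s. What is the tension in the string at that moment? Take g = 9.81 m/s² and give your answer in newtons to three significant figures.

8.63 N

Take the radial direction toward the centre of the circle as positive. The component of the weight along the string toward the centre is −mg cos φ (φ measured from the bottom), so Newton's second law along the string gives T − mg cos φ = m v²/r.
cos 150° = -0.8660, so T = m(v²/r + g cos φ) = 2.06 × ((4.42)²/1.54 + 9.81 × -0.8660) = 2.06 × (12.69 + (-8.496)) = 2.06 × 4.190 = 8.632 N.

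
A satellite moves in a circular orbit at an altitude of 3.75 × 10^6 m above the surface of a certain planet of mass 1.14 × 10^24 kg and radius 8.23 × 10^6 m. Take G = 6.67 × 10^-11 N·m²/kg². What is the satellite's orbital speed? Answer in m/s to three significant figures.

2520 m/s

Orbital radius r = R + h = 8.23 × 10^6 + 3.75 × 10^6 = 1.198 × 10^7 m.
Gravity supplies the centripetal force: G M m / r² = m v² / r, so v = √(GM/r).
v = √(6.67 × 10^-11 × 1.14 × 10^24 / 1.198 × 10^7) = √(6.347 × 10^6) = 2519 m/s.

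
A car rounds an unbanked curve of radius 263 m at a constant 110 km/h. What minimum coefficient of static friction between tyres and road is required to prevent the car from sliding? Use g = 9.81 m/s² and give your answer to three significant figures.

v = 110/3.6 = 30.56 m/s.
Friction provides the centripetal force: μ_s m g = m v²/r, so μ_s = v²/(g r) = (30.56)²/(9.81 × 263) = 933.6/2580 = 0.3619.

0.362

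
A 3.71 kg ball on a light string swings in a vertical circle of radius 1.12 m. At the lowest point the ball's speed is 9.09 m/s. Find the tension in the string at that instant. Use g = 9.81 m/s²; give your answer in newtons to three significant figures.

At the lowest point, T points up (toward the centre) and the weight mg points down (away from the centre), so the net inward force is T − mg = mv²/r.
T = m(v²/r + g) = 3.71 × ((9.09)²/1.12 + 9.81) = 3.71 × (73.78 + 9.81) = 3.71 × 83.59 = 310.1 N.

310 N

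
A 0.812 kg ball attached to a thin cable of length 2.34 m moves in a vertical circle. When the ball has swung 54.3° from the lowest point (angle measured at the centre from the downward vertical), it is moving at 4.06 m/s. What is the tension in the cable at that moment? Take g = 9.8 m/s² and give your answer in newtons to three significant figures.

10.4 N

Take the radial direction toward the centre of the circle as positive. The component of the weight along the string toward the centre is −mg cos φ (φ measured from the bottom), so Newton's second law along the string gives T − mg cos φ = m v²/r.
cos 54.3° = 0.5835, so T = m(v²/r + g cos φ) = 0.812 × ((4.06)²/2.34 + 9.8 × 0.5835) = 0.812 × (7.044 + (5.719)) = 0.812 × 12.76 = 10.36 N.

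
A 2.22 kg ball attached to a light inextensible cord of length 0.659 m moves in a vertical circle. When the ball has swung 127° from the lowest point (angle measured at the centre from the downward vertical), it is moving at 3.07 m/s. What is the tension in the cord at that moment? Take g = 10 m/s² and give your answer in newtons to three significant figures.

18.4 N

Take the radial direction toward the centre of the circle as positive. The component of the weight along the string toward the centre is −mg cos φ (φ measured from the bottom), so Newton's second law along the string gives T − mg cos φ = m v²/r.
cos 127° = -0.6018, so T = m(v²/r + g cos φ) = 2.22 × ((3.07)²/0.659 + 10.0 × -0.6018) = 2.22 × (14.30 + (-6.018)) = 2.22 × 8.284 = 18.39 N.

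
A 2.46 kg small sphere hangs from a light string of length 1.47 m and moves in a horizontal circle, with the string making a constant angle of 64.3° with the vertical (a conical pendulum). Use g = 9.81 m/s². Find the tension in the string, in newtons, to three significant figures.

Vertically the bob has no acceleration, so T cosθ = mg.
T = mg/cosθ = 2.46 × 9.81 / cos 64.3° = 24.13/0.4337 = 55.65 N.

55.6 N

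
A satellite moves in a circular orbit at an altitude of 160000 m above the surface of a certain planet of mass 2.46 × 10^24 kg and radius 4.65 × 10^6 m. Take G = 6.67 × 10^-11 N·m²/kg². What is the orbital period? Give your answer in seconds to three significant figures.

r = R + h = 4.65 × 10^6 + 160000 = 4.810 × 10^6 m. Gravity provides the centripetal force: G M m / r² = m v² / r ⇒ v = √(GM/r) = 5841 m/s.
T = 2πr/v = 2π × 4.810 × 10^6 / 5841 = 5174 s.

5170 s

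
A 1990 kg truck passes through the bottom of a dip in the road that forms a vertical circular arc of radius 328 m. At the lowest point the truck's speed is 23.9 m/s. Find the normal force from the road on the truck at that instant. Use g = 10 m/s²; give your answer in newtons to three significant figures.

At the lowest point, N points up (toward the centre) and the weight mg points down (away from the centre), so the net inward force is N − mg = mv²/r.
N = m(v²/r + g) = 1990 × ((23.9)²/328 + 10.0) = 1990 × (1.741 + 10.0) = 1990 × 11.74 = 23370 N.

23400 N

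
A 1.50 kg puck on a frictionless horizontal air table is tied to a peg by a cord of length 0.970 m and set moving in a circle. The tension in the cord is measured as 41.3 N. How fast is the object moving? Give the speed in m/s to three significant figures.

T = m v²/r ⇒ v = √(T r / m) = √(41.3 × 0.970 / 1.50) = √26.71 = 5.168 m/s.

5.17 m/s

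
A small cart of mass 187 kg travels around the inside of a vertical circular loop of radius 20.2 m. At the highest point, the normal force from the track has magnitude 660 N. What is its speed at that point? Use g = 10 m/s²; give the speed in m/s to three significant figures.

At the top, N + mg = mv²/r, so v = √(r(N/m + g)) = √(20.2 × (660/187 + 10.0)) = √(20.2 × 13.53) = √273.3 = 16.53 m/s.

16.5 m/s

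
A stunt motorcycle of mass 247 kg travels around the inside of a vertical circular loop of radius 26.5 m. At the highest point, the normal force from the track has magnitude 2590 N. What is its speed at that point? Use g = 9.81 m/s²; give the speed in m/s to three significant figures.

23.2 m/s

At the top, N + mg = mv²/r, so v = √(r(N/m + g)) = √(26.5 × (2590/247 + 9.81)) = √(26.5 × 20.30) = √537.8 = 23.19 m/s.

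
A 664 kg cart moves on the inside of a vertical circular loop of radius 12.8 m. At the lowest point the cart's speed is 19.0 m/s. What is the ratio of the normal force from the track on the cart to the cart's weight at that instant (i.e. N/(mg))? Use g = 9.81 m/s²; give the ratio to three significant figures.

3.87

At the bottom, N − mg = mv²/r, so N = m(v²/r + g) and N/(mg) = v²/(rg) + 1 = (19.0)²/(12.8 × 9.81) + 1 = 2.875 + 1 = 3.875.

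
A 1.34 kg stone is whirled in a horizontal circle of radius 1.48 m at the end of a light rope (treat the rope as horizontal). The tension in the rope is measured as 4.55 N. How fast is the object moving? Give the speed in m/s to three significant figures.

T = m v²/r ⇒ v = √(T r / m) = √(4.55 × 1.48 / 1.34) = √5.025 = 2.242 m/s.

2.24 m/s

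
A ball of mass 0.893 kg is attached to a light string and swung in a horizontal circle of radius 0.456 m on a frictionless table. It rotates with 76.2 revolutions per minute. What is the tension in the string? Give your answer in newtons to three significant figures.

ω = 76.2 rev/min × 2π/60 = 7.980 rad/s, so v = ωr = 7.980 × 0.456 = 3.639 m/s.
The tension is the only horizontal force, so it supplies the full centripetal force: T = m v²/r = 0.893 × (3.639)²/0.456 = 0.893 × 13.24/0.456 = 25.93 N.

25.9 N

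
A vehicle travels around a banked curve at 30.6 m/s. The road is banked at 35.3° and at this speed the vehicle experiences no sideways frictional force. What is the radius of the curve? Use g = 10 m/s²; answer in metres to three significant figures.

Frictionless banking: tanθ = v²/(rg), so r = v²/(g tanθ).
r = (30.6)²/(10.0 × tan 35.3°) = 936.4/(10.0 × 0.7080) = 936.4/7.080 = 132.2 m.

132 m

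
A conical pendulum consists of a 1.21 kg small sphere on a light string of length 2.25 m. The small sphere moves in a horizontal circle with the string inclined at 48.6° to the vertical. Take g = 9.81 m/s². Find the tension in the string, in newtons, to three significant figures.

17.9 N

Vertically the bob has no acceleration, so T cosθ = mg.
T = mg/cosθ = 1.21 × 9.81 / cos 48.6° = 11.87/0.6613 = 17.95 N.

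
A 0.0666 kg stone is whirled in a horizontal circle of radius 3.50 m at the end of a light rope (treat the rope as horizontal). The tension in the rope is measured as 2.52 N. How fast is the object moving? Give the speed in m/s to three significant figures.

T = m v²/r ⇒ v = √(T r / m) = √(2.52 × 3.50 / 0.0666) = √132.4 = 11.51 m/s.

11.5 m/s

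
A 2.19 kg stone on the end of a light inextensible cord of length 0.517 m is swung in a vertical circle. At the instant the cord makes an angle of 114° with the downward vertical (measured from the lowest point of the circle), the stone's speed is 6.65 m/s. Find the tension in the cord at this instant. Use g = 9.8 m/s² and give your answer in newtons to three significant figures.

Take the radial direction toward the centre of the circle as positive. The component of the weight along the string toward the centre is −mg cos φ (φ measured from the bottom), so Newton's second law along the string gives T − mg cos φ = m v²/r.
cos 114° = -0.4067, so T = m(v²/r + g cos φ) = 2.19 × ((6.65)²/0.517 + 9.8 × -0.4067) = 2.19 × (85.54 + (-3.986)) = 2.19 × 81.55 = 178.6 N.

179 N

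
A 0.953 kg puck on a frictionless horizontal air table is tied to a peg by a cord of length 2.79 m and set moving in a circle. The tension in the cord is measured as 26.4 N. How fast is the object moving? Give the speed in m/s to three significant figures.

T = m v²/r ⇒ v = √(T r / m) = √(26.4 × 2.79 / 0.953) = √77.29 = 8.791 m/s.

8.79 m/s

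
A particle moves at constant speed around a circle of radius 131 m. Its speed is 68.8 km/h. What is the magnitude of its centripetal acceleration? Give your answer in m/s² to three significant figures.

v = 68.8 km/h = 68.8/3.6 = 19.11 m/s.
a_c = v²/r = (19.11)²/131 = 365.2/131 = 2.788 m/s².

2.79 m/s²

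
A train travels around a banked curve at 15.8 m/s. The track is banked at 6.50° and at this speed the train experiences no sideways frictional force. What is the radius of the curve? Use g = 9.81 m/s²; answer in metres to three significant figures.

223 m

Frictionless banking: tanθ = v²/(rg), so r = v²/(g tanθ).
r = (15.8)²/(9.81 × tan 6.50°) = 249.6/(9.81 × 0.1139) = 249.6/1.118 = 223.3 m.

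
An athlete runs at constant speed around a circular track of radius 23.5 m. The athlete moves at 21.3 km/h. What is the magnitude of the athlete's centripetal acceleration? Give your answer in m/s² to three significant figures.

v = 21.3 km/h = 21.3/3.6 = 5.917 m/s.
a_c = v²/r = (5.917)²/23.5 = 35.01/23.5 = 1.490 m/s².

1.49 m/s²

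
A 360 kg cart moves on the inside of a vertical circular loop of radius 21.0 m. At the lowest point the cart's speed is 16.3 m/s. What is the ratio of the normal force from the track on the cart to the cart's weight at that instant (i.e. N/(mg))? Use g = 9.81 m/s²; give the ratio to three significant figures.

At the bottom, N − mg = mv²/r, so N = m(v²/r + g) and N/(mg) = v²/(rg) + 1 = (16.3)²/(21.0 × 9.81) + 1 = 1.290 + 1 = 2.290.

2.29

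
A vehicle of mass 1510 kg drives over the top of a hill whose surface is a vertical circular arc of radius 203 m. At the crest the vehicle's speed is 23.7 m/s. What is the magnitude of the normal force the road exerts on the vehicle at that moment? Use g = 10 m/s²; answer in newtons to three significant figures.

At the crest the centripetal acceleration points downward (toward the centre of the arc), so mg − N = mv²/r.
N = m(g − v²/r) = 1510 × (10.0 − (23.7)²/203) = 1510 × (10.0 − 2.767) = 1510 × 7.233 = 10920 N.

10900 N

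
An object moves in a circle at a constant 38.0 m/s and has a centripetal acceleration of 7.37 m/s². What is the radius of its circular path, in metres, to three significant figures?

a_c = v²/r ⇒ r = v²/a_c = (38.0)²/7.37 = 1444/7.37 = 195.9 m.

196 m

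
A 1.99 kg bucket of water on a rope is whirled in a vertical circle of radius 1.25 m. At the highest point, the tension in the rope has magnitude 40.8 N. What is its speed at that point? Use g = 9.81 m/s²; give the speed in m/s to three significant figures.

At the top, T + mg = mv²/r, so v = √(r(T/m + g)) = √(1.25 × (40.8/1.99 + 9.81)) = √(1.25 × 30.31) = √37.89 = 6.156 m/s.

6.16 m/s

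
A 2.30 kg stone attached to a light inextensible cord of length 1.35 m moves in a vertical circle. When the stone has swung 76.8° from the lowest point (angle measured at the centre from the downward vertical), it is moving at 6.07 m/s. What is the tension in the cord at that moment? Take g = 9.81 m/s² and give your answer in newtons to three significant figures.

Take the radial direction toward the centre of the circle as positive. The component of the weight along the string toward the centre is −mg cos φ (φ measured from the bottom), so Newton's second law along the string gives T − mg cos φ = m v²/r.
cos 76.8° = 0.2284, so T = m(v²/r + g cos φ) = 2.30 × ((6.07)²/1.35 + 9.81 × 0.2284) = 2.30 × (27.29 + (2.240)) = 2.30 × 29.53 = 67.93 N.

67.9 N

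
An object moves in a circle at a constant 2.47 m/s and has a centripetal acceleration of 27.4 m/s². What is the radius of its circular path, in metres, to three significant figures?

0.223 m

a_c = v²/r ⇒ r = v²/a_c = (2.47)²/27.4 = 6.101/27.4 = 0.2227 m.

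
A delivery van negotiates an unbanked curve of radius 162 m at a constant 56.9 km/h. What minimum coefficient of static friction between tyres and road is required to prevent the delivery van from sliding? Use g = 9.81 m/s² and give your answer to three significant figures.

v = 56.9/3.6 = 15.81 m/s.
Friction provides the centripetal force: μ_s m g = m v²/r, so μ_s = v²/(g r) = (15.81)²/(9.81 × 162) = 249.8/1589 = 0.1572.

0.157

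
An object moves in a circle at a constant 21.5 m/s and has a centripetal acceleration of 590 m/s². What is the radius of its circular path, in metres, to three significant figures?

0.783 m

a_c = v²/r ⇒ r = v²/a_c = (21.5)²/590 = 462.2/590 = 0.7835 m.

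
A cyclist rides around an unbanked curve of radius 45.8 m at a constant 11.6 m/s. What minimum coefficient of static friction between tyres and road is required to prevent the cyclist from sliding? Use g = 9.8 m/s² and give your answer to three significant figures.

Friction provides the centripetal force: μ_s m g = m v²/r, so μ_s = v²/(g r) = (11.60)²/(9.8 × 45.8) = 134.6/448.8 = 0.2998.

0.300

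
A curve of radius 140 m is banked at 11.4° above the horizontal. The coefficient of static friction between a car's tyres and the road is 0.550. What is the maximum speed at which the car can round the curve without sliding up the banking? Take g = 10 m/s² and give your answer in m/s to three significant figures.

34.4 m/s

At the maximum speed, friction acts down the slope at its limiting value f = μN. Radially (horizontal, toward centre): N sinθ + μN cosθ = mv²/r. Vertically: N cosθ − μN sinθ = mg.
Dividing: v² = r g (sinθ + μcosθ)/(cosθ − μsinθ).
sinθ + μcosθ = 0.1977 + 0.550×0.9803 = 0.7368; cosθ − μsinθ = 0.9803 − 0.550×0.1977 = 0.8716.
v² = 140 × 10.0 × 0.7368/0.8716 = 1184 m²/s², so v = 34.40 m/s.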